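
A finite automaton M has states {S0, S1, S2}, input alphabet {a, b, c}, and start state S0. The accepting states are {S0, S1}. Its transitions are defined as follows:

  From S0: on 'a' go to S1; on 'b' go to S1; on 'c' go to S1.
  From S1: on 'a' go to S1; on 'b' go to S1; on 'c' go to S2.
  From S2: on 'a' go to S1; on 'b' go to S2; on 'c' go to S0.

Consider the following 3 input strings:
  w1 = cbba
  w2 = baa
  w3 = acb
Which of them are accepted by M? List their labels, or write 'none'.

w1: Trace: S0 -c-> S1 -b-> S1 -b-> S1 -a-> S1  → end S1, accepted
w2: Trace: S0 -b-> S1 -a-> S1 -a-> S1  → end S1, accepted
w3: Trace: S0 -a-> S1 -c-> S2 -b-> S2  → end S2, rejected

w1, w2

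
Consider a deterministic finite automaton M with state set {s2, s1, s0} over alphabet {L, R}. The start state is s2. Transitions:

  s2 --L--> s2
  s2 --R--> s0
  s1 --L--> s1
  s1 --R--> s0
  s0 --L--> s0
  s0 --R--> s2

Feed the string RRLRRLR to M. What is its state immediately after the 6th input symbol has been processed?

start at s2
read 'R': s2 → s0
read 'R': s0 → s2
read 'L': s2 → s2
read 'R': s2 → s0
read 'R': s0 → s2
read 'L': s2 → s2
After 6 symbols: s2.

s2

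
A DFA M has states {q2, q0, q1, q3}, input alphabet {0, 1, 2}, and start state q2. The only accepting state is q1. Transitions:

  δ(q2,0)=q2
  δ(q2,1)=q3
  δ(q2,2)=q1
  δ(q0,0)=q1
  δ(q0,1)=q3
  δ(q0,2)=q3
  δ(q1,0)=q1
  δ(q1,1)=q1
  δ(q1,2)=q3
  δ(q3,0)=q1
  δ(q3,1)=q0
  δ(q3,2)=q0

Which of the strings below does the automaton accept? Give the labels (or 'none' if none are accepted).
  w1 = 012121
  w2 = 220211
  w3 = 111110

w3

w1:
  start at q2
  read '0': q2 → q2
  read '1': q2 → q3
  read '2': q3 → q0
  read '1': q0 → q3
  read '2': q3 → q0
  read '1': q0 → q3
  end q3, rejected
w2:
  start at q2
  read '2': q2 → q1
  read '2': q1 → q3
  read '0': q3 → q1
  read '2': q1 → q3
  read '1': q3 → q0
  read '1': q0 → q3
  end q3, rejected
w3:
  start at q2
  read '1': q2 → q3
  read '1': q3 → q0
  read '1': q0 → q3
  read '1': q3 → q0
  read '1': q0 → q3
  read '0': q3 → q1
  end q1, accepted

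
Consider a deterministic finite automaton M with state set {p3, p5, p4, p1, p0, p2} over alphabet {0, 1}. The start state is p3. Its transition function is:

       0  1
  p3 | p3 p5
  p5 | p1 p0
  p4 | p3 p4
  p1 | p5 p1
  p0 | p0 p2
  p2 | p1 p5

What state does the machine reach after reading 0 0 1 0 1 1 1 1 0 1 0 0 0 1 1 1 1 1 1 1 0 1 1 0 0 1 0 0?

p1

start at p3
read '0': p3 → p3
read '0': p3 → p3
read '1': p3 → p5
read '0': p5 → p1
read '1': p1 → p1
read '1': p1 → p1
read '1': p1 → p1
read '1': p1 → p1
read '0': p1 → p5
read '1': p5 → p0
read '0': p0 → p0
read '0': p0 → p0
read '0': p0 → p0
read '1': p0 → p2
read '1': p2 → p5
read '1': p5 → p0
read '1': p0 → p2
read '1': p2 → p5
read '1': p5 → p0
read '1': p0 → p2
read '0': p2 → p1
read '1': p1 → p1
read '1': p1 → p1
read '0': p1 → p5
read '0': p5 → p1
read '1': p1 → p1
read '0': p1 → p5
read '0': p5 → p1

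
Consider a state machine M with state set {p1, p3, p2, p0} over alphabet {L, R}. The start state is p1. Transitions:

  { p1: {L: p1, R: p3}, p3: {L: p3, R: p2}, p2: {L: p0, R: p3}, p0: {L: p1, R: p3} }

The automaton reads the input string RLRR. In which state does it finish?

p1 → p3 → p3 → p2 → p3

p3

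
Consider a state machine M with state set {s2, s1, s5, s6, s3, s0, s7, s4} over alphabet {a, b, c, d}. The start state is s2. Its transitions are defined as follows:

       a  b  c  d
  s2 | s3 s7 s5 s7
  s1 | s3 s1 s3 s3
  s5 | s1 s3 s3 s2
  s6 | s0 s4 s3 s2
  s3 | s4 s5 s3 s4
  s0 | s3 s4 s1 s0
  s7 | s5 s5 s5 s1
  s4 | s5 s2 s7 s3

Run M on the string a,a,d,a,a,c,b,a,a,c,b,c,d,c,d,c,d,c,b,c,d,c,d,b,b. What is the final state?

Trace: s2 -a-> s3 -a-> s4 -d-> s3 -a-> s4 -a-> s5 -c-> s3 -b-> s5 -a-> s1 -a-> s3 -c-> s3 -b-> s5 -c-> s3 -d-> s4 -c-> s7 -d-> s1 -c-> s3 -d-> s4 -c-> s7 -b-> s5 -c-> s3 -d-> s4 -c-> s7 -d-> s1 -b-> s1 -b-> s1

s1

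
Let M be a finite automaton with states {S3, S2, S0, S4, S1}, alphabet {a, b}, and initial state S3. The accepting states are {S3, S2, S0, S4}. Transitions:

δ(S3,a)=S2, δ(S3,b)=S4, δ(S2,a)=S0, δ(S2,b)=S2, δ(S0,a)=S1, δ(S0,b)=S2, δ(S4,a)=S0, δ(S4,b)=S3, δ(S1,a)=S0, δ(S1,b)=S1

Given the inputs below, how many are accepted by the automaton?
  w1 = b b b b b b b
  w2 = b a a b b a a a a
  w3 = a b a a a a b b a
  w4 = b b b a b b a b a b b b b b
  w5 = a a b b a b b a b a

w1:
  start at S3
  read 'b': S3 → S4
  read 'b': S4 → S3
  read 'b': S3 → S4
  read 'b': S4 → S3
  read 'b': S3 → S4
  read 'b': S4 → S3
  read 'b': S3 → S4
  end S4, accepted
w2:
  start at S3
  read 'b': S3 → S4
  read 'a': S4 → S0
  read 'a': S0 → S1
  read 'b': S1 → S1
  read 'b': S1 → S1
  read 'a': S1 → S0
  read 'a': S0 → S1
  read 'a': S1 → S0
  read 'a': S0 → S1
  end S1, rejected
w3:
  start at S3
  read 'a': S3 → S2
  read 'b': S2 → S2
  read 'a': S2 → S0
  read 'a': S0 → S1
  read 'a': S1 → S0
  read 'a': S0 → S1
  read 'b': S1 → S1
  read 'b': S1 → S1
  read 'a': S1 → S0
  end S0, accepted
w4:
  start at S3
  read 'b': S3 → S4
  read 'b': S4 → S3
  read 'b': S3 → S4
  read 'a': S4 → S0
  read 'b': S0 → S2
  read 'b': S2 → S2
  read 'a': S2 → S0
  read 'b': S0 → S2
  read 'a': S2 → S0
  read 'b': S0 → S2
  read 'b': S2 → S2
  read 'b': S2 → S2
  read 'b': S2 → S2
  read 'b': S2 → S2
  end S2, accepted
w5:
  start at S3
  read 'a': S3 → S2
  read 'a': S2 → S0
  read 'b': S0 → S2
  read 'b': S2 → S2
  read 'a': S2 → S0
  read 'b': S0 → S2
  read 'b': S2 → S2
  read 'a': S2 → S0
  read 'b': S0 → S2
  read 'a': S2 → S0
  end S0, accepted

4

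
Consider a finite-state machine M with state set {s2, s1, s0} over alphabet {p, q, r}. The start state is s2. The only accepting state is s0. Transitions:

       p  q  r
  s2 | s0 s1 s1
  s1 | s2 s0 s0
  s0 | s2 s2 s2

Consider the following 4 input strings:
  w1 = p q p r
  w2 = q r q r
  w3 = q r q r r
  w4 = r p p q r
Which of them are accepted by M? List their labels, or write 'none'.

w1: Trace: s2 -p-> s0 -q-> s2 -p-> s0 -r-> s2  → end s2, rejected
w2: Trace: s2 -q-> s1 -r-> s0 -q-> s2 -r-> s1  → end s1, rejected
w3: Trace: s2 -q-> s1 -r-> s0 -q-> s2 -r-> s1 -r-> s0  → end s0, accepted
w4: Trace: s2 -r-> s1 -p-> s2 -p-> s0 -q-> s2 -r-> s1  → end s1, rejected

w3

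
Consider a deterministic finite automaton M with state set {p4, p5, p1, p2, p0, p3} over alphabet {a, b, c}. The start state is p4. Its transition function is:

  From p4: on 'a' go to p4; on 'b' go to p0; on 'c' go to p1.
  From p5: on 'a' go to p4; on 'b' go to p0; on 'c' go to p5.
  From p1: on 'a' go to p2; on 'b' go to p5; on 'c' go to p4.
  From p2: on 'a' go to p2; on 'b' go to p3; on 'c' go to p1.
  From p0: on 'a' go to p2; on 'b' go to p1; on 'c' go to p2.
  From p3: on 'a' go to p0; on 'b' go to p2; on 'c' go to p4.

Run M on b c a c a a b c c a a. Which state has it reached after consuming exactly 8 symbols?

p4

start at p4
read 'b': p4 → p0
read 'c': p0 → p2
read 'a': p2 → p2
read 'c': p2 → p1
read 'a': p1 → p2
read 'a': p2 → p2
read 'b': p2 → p3
read 'c': p3 → p4
After 8 symbols: p4.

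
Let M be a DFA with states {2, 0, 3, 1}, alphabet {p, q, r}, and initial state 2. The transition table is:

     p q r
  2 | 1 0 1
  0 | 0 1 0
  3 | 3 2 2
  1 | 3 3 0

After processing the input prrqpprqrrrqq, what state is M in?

3

2 → 1 → 0 → 0 → 1 → 3 → 3 → 2 → 0 → 0 → 0 → 0 → 1 → 3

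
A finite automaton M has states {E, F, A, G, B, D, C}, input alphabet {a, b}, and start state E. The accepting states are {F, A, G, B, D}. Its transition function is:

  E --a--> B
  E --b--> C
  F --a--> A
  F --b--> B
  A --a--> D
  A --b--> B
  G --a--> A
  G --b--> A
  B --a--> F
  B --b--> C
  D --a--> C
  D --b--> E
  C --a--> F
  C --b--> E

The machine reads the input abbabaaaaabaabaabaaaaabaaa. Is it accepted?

Yes

E → B → C → E → B → C → F → A → D → C → F → B → F → A → B → F → A → B → F → A → D → C → F → B → F → A → D
End state D is accepting.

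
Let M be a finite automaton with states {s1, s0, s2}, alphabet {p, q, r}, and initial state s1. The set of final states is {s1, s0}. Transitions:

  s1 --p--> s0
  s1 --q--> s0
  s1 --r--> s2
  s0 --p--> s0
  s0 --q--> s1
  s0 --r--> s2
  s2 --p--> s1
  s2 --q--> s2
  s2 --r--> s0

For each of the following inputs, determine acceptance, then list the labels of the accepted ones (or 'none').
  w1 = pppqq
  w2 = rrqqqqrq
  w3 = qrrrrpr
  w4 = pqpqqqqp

w1: Trace: s1 -p-> s0 -p-> s0 -p-> s0 -q-> s1 -q-> s0  → end s0, accepted
w2: Trace: s1 -r-> s2 -r-> s0 -q-> s1 -q-> s0 -q-> s1 -q-> s0 -r-> s2 -q-> s2  → end s2, rejected
w3: Trace: s1 -q-> s0 -r-> s2 -r-> s0 -r-> s2 -r-> s0 -p-> s0 -r-> s2  → end s2, rejected
w4: Trace: s1 -p-> s0 -q-> s1 -p-> s0 -q-> s1 -q-> s0 -q-> s1 -q-> s0 -p-> s0  → end s0, accepted

w1, w4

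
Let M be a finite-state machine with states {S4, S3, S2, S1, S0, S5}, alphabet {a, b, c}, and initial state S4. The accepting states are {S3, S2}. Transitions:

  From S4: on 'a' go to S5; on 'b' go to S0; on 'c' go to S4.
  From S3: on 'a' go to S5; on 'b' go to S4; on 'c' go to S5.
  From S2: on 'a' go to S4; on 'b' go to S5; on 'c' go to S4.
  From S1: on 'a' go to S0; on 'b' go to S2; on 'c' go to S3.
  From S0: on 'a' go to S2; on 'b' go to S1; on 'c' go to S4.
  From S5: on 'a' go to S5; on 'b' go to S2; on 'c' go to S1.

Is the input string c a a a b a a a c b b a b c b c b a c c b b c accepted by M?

Yes

S4 → S4 → S5 → S5 → S5 → S2 → S4 → S5 → S5 → S1 → S2 → S5 → S5 → S2 → S4 → S0 → S4 → S0 → S2 → S4 → S4 → S0 → S1 → S3
End state S3 is accepting.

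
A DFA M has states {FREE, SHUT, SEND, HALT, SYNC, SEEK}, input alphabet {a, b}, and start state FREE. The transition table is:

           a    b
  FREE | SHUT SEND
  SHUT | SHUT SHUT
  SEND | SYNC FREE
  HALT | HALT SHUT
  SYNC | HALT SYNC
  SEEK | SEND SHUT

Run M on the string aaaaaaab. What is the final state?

SHUT

Trace: FREE -a-> SHUT -a-> SHUT -a-> SHUT -a-> SHUT -a-> SHUT -a-> SHUT -a-> SHUT -b-> SHUT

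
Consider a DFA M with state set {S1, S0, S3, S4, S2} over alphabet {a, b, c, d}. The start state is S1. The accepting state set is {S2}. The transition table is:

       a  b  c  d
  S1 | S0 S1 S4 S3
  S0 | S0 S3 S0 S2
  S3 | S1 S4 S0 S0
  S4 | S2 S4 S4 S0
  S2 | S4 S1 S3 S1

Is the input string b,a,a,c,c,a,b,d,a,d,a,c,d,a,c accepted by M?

No

start at S1
read 'b': S1 → S1
read 'a': S1 → S0
read 'a': S0 → S0
read 'c': S0 → S0
read 'c': S0 → S0
read 'a': S0 → S0
read 'b': S0 → S3
read 'd': S3 → S0
read 'a': S0 → S0
read 'd': S0 → S2
read 'a': S2 → S4
read 'c': S4 → S4
read 'd': S4 → S0
read 'a': S0 → S0
read 'c': S0 → S0
End state S0 is not accepting.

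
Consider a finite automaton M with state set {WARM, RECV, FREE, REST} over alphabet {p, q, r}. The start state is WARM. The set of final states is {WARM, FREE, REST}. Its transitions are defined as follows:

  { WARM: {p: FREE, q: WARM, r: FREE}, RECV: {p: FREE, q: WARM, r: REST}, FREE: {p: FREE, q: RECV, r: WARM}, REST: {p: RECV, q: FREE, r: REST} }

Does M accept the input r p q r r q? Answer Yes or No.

Yes

Trace: WARM -r-> FREE -p-> FREE -q-> RECV -r-> REST -r-> REST -q-> FREE
End state FREE is accepting.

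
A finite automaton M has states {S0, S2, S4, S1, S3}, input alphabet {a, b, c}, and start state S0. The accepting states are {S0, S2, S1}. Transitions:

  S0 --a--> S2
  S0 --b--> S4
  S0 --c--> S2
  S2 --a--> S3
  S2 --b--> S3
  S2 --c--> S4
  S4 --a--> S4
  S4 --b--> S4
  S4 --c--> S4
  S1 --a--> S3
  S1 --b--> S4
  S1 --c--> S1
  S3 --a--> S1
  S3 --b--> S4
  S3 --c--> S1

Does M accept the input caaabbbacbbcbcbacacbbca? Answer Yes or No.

Trace: S0 -c-> S2 -a-> S3 -a-> S1 -a-> S3 -b-> S4 -b-> S4 -b-> S4 -a-> S4 -c-> S4 -b-> S4 -b-> S4 -c-> S4 -b-> S4 -c-> S4 -b-> S4 -a-> S4 -c-> S4 -a-> S4 -c-> S4 -b-> S4 -b-> S4 -c-> S4 -a-> S4
End state S4 is not accepting.

No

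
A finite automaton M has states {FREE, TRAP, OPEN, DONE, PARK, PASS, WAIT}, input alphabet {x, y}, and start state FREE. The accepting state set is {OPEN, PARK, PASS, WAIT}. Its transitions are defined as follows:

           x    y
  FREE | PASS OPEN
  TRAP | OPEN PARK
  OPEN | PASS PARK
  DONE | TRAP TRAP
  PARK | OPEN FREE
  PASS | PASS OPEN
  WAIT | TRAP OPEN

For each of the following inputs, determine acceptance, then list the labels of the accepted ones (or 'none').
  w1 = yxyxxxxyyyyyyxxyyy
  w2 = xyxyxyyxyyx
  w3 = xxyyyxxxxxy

w2, w3

w1: Trace: FREE -y-> OPEN -x-> PASS -y-> OPEN -x-> PASS -x-> PASS -x-> PASS -x-> PASS -y-> OPEN -y-> PARK -y-> FREE -y-> OPEN -y-> PARK -y-> FREE -x-> PASS -x-> PASS -y-> OPEN -y-> PARK -y-> FREE  → end FREE, rejected
w2: Trace: FREE -x-> PASS -y-> OPEN -x-> PASS -y-> OPEN -x-> PASS -y-> OPEN -y-> PARK -x-> OPEN -y-> PARK -y-> FREE -x-> PASS  → end PASS, accepted
w3: Trace: FREE -x-> PASS -x-> PASS -y-> OPEN -y-> PARK -y-> FREE -x-> PASS -x-> PASS -x-> PASS -x-> PASS -x-> PASS -y-> OPEN  → end OPEN, accepted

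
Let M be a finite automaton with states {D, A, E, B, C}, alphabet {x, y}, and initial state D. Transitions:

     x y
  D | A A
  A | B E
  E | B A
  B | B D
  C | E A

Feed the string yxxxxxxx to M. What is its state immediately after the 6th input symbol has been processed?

start at D
read 'y': D → A
read 'x': A → B
read 'x': B → B
read 'x': B → B
read 'x': B → B
read 'x': B → B
After 6 symbols: B.

B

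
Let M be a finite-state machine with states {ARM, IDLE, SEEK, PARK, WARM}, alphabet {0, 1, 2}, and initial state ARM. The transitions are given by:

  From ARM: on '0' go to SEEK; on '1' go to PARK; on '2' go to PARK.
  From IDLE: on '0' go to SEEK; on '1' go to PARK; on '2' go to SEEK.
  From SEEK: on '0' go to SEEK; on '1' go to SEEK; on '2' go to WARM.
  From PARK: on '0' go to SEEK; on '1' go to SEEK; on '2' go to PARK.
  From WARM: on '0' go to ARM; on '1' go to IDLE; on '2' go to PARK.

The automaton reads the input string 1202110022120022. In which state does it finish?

ARM → PARK → PARK → SEEK → WARM → IDLE → PARK → SEEK → SEEK → WARM → PARK → SEEK → WARM → ARM → SEEK → WARM → PARK

PARK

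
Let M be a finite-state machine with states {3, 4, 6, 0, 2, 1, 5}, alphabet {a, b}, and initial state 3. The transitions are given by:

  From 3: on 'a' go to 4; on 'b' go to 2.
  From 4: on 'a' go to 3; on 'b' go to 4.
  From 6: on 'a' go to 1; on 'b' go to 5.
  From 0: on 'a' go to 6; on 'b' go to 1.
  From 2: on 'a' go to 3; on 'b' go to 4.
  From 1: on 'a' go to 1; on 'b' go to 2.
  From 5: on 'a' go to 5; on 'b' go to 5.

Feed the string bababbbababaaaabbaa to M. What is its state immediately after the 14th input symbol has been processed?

start at 3
read 'b': 3 → 2
read 'a': 2 → 3
read 'b': 3 → 2
read 'a': 2 → 3
read 'b': 3 → 2
read 'b': 2 → 4
read 'b': 4 → 4
read 'a': 4 → 3
read 'b': 3 → 2
read 'a': 2 → 3
read 'b': 3 → 2
read 'a': 2 → 3
read 'a': 3 → 4
read 'a': 4 → 3
After 14 symbols: 3.

3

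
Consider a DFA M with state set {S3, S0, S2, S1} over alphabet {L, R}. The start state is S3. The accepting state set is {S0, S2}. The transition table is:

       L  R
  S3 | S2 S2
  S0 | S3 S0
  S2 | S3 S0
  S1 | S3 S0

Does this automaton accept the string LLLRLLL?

No

Trace: S3 -L-> S2 -L-> S3 -L-> S2 -R-> S0 -L-> S3 -L-> S2 -L-> S3
End state S3 is not accepting.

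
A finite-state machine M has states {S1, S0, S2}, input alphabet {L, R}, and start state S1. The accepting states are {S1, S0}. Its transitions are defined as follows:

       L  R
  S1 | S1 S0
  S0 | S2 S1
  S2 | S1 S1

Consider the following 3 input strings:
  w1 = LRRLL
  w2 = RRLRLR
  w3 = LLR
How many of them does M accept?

3

w1: S1 → S1 → S0 → S1 → S1 → S1  → end S1, accepted
w2: S1 → S0 → S1 → S1 → S0 → S2 → S1  → end S1, accepted
w3: S1 → S1 → S1 → S0  → end S0, accepted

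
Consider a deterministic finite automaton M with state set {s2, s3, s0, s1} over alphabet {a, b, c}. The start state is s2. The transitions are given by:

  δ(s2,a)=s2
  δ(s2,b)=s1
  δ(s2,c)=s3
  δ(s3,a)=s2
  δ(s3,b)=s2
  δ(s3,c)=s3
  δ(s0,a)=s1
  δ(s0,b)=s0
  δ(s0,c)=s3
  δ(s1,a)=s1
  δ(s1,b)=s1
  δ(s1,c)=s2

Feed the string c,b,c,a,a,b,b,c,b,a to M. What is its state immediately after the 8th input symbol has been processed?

s2

s2 → s3 → s2 → s3 → s2 → s2 → s1 → s1 → s2
After 8 symbols: s2.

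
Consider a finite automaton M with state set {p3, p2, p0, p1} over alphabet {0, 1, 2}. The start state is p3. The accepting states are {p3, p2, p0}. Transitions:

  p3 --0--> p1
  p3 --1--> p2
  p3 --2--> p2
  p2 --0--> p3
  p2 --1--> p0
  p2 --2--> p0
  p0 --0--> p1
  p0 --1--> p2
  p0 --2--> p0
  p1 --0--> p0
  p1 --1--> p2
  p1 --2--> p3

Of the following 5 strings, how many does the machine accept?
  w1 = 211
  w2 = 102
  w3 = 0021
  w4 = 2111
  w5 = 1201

w1: p3 → p2 → p0 → p2  → end p2, accepted
w2: p3 → p2 → p3 → p2  → end p2, accepted
w3: p3 → p1 → p0 → p0 → p2  → end p2, accepted
w4: p3 → p2 → p0 → p2 → p0  → end p0, accepted
w5: p3 → p2 → p0 → p1 → p2  → end p2, accepted

5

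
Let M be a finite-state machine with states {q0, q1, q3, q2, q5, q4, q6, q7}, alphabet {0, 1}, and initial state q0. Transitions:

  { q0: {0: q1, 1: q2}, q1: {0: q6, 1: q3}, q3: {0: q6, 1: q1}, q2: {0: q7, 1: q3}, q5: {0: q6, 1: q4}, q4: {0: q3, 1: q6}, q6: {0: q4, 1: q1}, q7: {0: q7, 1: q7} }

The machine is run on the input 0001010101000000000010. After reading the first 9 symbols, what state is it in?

q4

Trace: q0 -0-> q1 -0-> q6 -0-> q4 -1-> q6 -0-> q4 -1-> q6 -0-> q4 -1-> q6 -0-> q4
After 9 symbols: q4.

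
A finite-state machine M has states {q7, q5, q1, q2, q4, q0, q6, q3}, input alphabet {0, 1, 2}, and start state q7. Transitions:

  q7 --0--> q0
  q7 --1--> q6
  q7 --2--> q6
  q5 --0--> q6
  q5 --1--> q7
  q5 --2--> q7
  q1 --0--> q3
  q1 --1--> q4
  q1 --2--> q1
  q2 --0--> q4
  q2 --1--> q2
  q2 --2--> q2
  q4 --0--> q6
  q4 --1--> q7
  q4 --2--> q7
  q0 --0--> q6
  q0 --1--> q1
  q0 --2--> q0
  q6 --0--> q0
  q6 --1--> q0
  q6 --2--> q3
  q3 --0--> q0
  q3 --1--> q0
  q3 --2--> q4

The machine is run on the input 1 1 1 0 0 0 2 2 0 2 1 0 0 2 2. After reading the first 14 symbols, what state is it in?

q0

Trace: q7 -1-> q6 -1-> q0 -1-> q1 -0-> q3 -0-> q0 -0-> q6 -2-> q3 -2-> q4 -0-> q6 -2-> q3 -1-> q0 -0-> q6 -0-> q0 -2-> q0
After 14 symbols: q0.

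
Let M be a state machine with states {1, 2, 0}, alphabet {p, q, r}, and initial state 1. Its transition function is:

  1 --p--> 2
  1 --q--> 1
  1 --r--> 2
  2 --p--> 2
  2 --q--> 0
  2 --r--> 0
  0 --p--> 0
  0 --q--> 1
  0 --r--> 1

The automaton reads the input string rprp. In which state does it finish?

0

Trace: 1 -r-> 2 -p-> 2 -r-> 0 -p-> 0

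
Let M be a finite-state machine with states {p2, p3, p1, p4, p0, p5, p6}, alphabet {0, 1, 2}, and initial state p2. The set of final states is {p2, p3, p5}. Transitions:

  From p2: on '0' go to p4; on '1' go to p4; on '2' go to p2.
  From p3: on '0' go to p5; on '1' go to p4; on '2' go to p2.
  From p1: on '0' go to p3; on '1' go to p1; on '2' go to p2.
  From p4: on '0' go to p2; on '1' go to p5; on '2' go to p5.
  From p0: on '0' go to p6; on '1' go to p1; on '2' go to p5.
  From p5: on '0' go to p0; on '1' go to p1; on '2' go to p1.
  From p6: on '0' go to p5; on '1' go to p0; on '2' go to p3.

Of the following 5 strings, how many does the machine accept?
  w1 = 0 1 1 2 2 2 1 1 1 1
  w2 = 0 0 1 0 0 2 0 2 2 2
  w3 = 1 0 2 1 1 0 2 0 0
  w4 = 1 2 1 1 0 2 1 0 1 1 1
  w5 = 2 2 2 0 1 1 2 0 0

w1: p2 → p4 → p5 → p1 → p2 → p2 → p2 → p4 → p5 → p1 → p1  → end p1, rejected
w2: p2 → p4 → p2 → p4 → p2 → p4 → p5 → p0 → p5 → p1 → p2  → end p2, accepted
w3: p2 → p4 → p2 → p2 → p4 → p5 → p0 → p5 → p0 → p6  → end p6, rejected
w4: p2 → p4 → p5 → p1 → p1 → p3 → p2 → p4 → p2 → p4 → p5 → p1  → end p1, rejected
w5: p2 → p2 → p2 → p2 → p4 → p5 → p1 → p2 → p4 → p2  → end p2, accepted

2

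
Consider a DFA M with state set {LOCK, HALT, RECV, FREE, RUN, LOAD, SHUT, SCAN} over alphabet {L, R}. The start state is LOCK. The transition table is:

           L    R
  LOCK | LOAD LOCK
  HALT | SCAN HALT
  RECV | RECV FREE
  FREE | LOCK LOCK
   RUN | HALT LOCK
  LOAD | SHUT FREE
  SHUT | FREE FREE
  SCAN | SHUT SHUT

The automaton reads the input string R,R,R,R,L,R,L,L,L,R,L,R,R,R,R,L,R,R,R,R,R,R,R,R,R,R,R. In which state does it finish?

Trace: LOCK -R-> LOCK -R-> LOCK -R-> LOCK -R-> LOCK -L-> LOAD -R-> FREE -L-> LOCK -L-> LOAD -L-> SHUT -R-> FREE -L-> LOCK -R-> LOCK -R-> LOCK -R-> LOCK -R-> LOCK -L-> LOAD -R-> FREE -R-> LOCK -R-> LOCK -R-> LOCK -R-> LOCK -R-> LOCK -R-> LOCK -R-> LOCK -R-> LOCK -R-> LOCK -R-> LOCK

LOCK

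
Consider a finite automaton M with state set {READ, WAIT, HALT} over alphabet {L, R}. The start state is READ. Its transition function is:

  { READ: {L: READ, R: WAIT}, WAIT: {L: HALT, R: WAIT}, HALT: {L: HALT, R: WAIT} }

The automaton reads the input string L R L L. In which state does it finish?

HALT

READ → READ → WAIT → HALT → HALT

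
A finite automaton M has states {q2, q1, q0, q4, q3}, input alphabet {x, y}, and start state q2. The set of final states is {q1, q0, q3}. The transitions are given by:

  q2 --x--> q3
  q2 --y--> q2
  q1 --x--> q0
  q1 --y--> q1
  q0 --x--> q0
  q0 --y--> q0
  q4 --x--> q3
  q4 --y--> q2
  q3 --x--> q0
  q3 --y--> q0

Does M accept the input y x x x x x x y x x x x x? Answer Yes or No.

q2 → q2 → q3 → q0 → q0 → q0 → q0 → q0 → q0 → q0 → q0 → q0 → q0 → q0
End state q0 is accepting.

Yes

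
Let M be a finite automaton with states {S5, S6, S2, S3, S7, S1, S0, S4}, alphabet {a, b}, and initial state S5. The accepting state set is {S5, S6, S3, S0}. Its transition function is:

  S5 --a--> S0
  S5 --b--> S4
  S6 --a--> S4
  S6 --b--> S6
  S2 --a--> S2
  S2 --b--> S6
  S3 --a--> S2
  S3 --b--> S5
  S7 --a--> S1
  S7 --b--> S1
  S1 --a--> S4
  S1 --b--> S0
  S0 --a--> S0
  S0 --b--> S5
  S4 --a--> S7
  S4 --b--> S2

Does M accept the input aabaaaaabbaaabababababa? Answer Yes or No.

Trace: S5 -a-> S0 -a-> S0 -b-> S5 -a-> S0 -a-> S0 -a-> S0 -a-> S0 -a-> S0 -b-> S5 -b-> S4 -a-> S7 -a-> S1 -a-> S4 -b-> S2 -a-> S2 -b-> S6 -a-> S4 -b-> S2 -a-> S2 -b-> S6 -a-> S4 -b-> S2 -a-> S2
End state S2 is not accepting.

No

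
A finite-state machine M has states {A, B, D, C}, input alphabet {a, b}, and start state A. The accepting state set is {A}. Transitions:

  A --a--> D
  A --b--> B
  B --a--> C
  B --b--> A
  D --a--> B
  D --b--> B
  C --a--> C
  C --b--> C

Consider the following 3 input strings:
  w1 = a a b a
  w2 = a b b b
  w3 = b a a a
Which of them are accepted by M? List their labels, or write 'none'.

none

w1: Trace: A -a-> D -a-> B -b-> A -a-> D  → end D, rejected
w2: Trace: A -a-> D -b-> B -b-> A -b-> B  → end B, rejected
w3: Trace: A -b-> B -a-> C -a-> C -a-> C  → end C, rejected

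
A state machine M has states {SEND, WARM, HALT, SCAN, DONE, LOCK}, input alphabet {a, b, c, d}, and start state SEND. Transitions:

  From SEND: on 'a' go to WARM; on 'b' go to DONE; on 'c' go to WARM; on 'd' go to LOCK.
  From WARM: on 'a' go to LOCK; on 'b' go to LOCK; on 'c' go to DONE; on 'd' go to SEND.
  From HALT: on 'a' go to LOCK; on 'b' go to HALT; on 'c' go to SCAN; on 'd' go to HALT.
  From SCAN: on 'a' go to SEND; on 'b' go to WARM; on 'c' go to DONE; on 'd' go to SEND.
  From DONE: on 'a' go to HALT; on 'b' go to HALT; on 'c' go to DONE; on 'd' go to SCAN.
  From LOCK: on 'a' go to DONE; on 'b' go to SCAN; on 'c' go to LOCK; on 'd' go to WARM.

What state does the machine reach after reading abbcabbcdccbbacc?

Trace: SEND -a-> WARM -b-> LOCK -b-> SCAN -c-> DONE -a-> HALT -b-> HALT -b-> HALT -c-> SCAN -d-> SEND -c-> WARM -c-> DONE -b-> HALT -b-> HALT -a-> LOCK -c-> LOCK -c-> LOCK

LOCK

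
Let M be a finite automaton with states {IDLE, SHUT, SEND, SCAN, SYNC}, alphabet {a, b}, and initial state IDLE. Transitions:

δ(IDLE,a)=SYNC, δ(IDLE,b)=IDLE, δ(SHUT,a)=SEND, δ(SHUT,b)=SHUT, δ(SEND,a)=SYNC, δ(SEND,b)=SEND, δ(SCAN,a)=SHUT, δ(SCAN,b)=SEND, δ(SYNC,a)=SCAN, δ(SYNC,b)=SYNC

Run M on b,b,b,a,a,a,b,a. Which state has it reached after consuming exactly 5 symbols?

SCAN

start at IDLE
read 'b': IDLE → IDLE
read 'b': IDLE → IDLE
read 'b': IDLE → IDLE
read 'a': IDLE → SYNC
read 'a': SYNC → SCAN
After 5 symbols: SCAN.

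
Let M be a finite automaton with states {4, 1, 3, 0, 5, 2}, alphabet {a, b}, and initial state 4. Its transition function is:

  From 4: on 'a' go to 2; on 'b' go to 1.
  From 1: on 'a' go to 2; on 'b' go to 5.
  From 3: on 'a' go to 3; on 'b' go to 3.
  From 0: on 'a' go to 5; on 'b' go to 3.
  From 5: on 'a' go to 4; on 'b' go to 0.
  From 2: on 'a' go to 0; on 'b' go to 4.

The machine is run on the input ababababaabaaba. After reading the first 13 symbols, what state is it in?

3

start at 4
read 'a': 4 → 2
read 'b': 2 → 4
read 'a': 4 → 2
read 'b': 2 → 4
read 'a': 4 → 2
read 'b': 2 → 4
read 'a': 4 → 2
read 'b': 2 → 4
read 'a': 4 → 2
read 'a': 2 → 0
read 'b': 0 → 3
read 'a': 3 → 3
read 'a': 3 → 3
After 13 symbols: 3.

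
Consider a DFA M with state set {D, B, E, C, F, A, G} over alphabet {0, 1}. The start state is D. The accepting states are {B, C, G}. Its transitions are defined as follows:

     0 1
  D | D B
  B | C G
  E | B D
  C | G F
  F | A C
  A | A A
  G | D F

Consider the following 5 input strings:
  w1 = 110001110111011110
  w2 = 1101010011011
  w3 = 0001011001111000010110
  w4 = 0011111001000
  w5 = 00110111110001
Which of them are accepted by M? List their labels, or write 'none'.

w3

w1: D → B → G → D → D → D → B → G → F → A → A → A → A → A → A → A → A → A → A  → end A, rejected
w2: D → B → G → D → B → C → F → A → A → A → A → A → A → A  → end A, rejected
w3: D → D → D → D → B → C → F → C → G → D → B → G → F → C → G → D → D → D → B → C → F → C → G  → end G, accepted
w4: D → D → D → B → G → F → C → F → A → A → A → A → A → A  → end A, rejected
w5: D → D → D → B → G → D → B → G → F → C → F → A → A → A → A  → end A, rejected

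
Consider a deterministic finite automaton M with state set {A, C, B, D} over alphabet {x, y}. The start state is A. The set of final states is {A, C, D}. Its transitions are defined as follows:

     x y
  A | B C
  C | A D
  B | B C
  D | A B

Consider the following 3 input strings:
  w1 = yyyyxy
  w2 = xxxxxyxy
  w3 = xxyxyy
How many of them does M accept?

3

w1:
  start at A
  read 'y': A → C
  read 'y': C → D
  read 'y': D → B
  read 'y': B → C
  read 'x': C → A
  read 'y': A → C
  end C, accepted
w2:
  start at A
  read 'x': A → B
  read 'x': B → B
  read 'x': B → B
  read 'x': B → B
  read 'x': B → B
  read 'y': B → C
  read 'x': C → A
  read 'y': A → C
  end C, accepted
w3:
  start at A
  read 'x': A → B
  read 'x': B → B
  read 'y': B → C
  read 'x': C → A
  read 'y': A → C
  read 'y': C → D
  end D, accepted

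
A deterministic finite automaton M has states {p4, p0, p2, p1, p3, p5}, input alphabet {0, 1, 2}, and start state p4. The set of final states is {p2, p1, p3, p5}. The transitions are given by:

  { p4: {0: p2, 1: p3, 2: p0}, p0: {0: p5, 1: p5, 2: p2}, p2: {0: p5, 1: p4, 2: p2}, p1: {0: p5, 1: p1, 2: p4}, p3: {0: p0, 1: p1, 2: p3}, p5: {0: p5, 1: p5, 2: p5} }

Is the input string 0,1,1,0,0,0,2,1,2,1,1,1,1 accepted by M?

start at p4
read '0': p4 → p2
read '1': p2 → p4
read '1': p4 → p3
read '0': p3 → p0
read '0': p0 → p5
read '0': p5 → p5
read '2': p5 → p5
read '1': p5 → p5
read '2': p5 → p5
read '1': p5 → p5
read '1': p5 → p5
read '1': p5 → p5
read '1': p5 → p5
End state p5 is accepting.

Yes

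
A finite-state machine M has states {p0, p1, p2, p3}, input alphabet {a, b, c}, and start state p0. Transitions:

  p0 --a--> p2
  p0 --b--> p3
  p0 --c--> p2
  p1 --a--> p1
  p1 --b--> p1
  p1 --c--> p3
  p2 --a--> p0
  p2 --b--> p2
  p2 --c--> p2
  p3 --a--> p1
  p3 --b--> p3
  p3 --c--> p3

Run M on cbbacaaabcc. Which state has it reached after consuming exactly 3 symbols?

Trace: p0 -c-> p2 -b-> p2 -b-> p2
After 3 symbols: p2.

p2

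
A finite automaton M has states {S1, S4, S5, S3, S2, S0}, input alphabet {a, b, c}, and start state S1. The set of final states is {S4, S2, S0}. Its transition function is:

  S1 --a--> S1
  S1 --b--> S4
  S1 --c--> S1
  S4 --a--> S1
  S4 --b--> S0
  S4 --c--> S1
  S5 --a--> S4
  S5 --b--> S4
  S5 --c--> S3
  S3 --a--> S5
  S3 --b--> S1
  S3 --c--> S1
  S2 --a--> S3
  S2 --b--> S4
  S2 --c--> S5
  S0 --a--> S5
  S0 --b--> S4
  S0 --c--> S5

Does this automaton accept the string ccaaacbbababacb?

Yes

start at S1
read 'c': S1 → S1
read 'c': S1 → S1
read 'a': S1 → S1
read 'a': S1 → S1
read 'a': S1 → S1
read 'c': S1 → S1
read 'b': S1 → S4
read 'b': S4 → S0
read 'a': S0 → S5
read 'b': S5 → S4
read 'a': S4 → S1
read 'b': S1 → S4
read 'a': S4 → S1
read 'c': S1 → S1
read 'b': S1 → S4
End state S4 is accepting.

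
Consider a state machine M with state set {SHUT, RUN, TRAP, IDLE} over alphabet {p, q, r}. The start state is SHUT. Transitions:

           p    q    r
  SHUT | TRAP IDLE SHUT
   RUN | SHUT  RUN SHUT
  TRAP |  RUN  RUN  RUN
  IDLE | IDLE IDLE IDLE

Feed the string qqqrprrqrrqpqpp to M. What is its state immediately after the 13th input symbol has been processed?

Trace: SHUT -q-> IDLE -q-> IDLE -q-> IDLE -r-> IDLE -p-> IDLE -r-> IDLE -r-> IDLE -q-> IDLE -r-> IDLE -r-> IDLE -q-> IDLE -p-> IDLE -q-> IDLE
After 13 symbols: IDLE.

IDLE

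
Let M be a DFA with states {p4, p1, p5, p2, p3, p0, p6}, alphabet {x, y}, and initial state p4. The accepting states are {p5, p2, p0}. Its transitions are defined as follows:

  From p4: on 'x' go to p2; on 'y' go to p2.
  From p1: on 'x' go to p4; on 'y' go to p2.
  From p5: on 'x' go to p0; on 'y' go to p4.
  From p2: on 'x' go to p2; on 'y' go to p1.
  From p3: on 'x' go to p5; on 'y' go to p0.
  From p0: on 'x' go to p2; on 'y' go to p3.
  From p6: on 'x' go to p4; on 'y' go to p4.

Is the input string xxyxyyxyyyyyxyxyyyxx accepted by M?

Trace: p4 -x-> p2 -x-> p2 -y-> p1 -x-> p4 -y-> p2 -y-> p1 -x-> p4 -y-> p2 -y-> p1 -y-> p2 -y-> p1 -y-> p2 -x-> p2 -y-> p1 -x-> p4 -y-> p2 -y-> p1 -y-> p2 -x-> p2 -x-> p2
End state p2 is accepting.

Yes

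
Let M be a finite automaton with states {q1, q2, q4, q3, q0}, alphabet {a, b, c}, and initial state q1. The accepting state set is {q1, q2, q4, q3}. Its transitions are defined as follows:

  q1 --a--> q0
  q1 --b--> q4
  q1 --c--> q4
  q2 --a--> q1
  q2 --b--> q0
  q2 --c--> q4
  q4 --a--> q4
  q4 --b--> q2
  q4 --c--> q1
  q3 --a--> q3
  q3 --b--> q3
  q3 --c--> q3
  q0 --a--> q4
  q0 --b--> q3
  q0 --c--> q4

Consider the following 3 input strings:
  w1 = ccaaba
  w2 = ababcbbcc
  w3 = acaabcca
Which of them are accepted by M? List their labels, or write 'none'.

w1, w2

w1:
  start at q1
  read 'c': q1 → q4
  read 'c': q4 → q1
  read 'a': q1 → q0
  read 'a': q0 → q4
  read 'b': q4 → q2
  read 'a': q2 → q1
  end q1, accepted
w2:
  start at q1
  read 'a': q1 → q0
  read 'b': q0 → q3
  read 'a': q3 → q3
  read 'b': q3 → q3
  read 'c': q3 → q3
  read 'b': q3 → q3
  read 'b': q3 → q3
  read 'c': q3 → q3
  read 'c': q3 → q3
  end q3, accepted
w3:
  start at q1
  read 'a': q1 → q0
  read 'c': q0 → q4
  read 'a': q4 → q4
  read 'a': q4 → q4
  read 'b': q4 → q2
  read 'c': q2 → q4
  read 'c': q4 → q1
  read 'a': q1 → q0
  end q0, rejected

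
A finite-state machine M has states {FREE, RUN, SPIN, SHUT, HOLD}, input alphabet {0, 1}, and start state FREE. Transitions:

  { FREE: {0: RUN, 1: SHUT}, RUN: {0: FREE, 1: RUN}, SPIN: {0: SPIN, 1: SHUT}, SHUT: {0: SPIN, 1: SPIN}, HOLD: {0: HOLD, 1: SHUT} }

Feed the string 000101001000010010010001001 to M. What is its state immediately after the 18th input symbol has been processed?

start at FREE
read '0': FREE → RUN
read '0': RUN → FREE
read '0': FREE → RUN
read '1': RUN → RUN
read '0': RUN → FREE
read '1': FREE → SHUT
read '0': SHUT → SPIN
read '0': SPIN → SPIN
read '1': SPIN → SHUT
read '0': SHUT → SPIN
read '0': SPIN → SPIN
read '0': SPIN → SPIN
read '0': SPIN → SPIN
read '1': SPIN → SHUT
read '0': SHUT → SPIN
read '0': SPIN → SPIN
read '1': SPIN → SHUT
read '0': SHUT → SPIN
After 18 symbols: SPIN.

SPIN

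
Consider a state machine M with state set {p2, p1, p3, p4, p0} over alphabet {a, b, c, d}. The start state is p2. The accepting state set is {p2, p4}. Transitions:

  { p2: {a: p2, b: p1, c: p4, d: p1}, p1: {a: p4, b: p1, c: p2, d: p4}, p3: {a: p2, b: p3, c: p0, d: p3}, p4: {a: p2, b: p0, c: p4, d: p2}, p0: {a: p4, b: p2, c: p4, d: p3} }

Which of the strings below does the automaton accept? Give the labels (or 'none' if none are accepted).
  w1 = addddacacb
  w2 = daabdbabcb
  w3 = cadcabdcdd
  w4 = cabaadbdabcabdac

w1: p2 → p2 → p1 → p4 → p2 → p1 → p4 → p4 → p2 → p4 → p0  → end p0, rejected
w2: p2 → p1 → p4 → p2 → p1 → p4 → p0 → p4 → p0 → p4 → p0  → end p0, rejected
w3: p2 → p4 → p2 → p1 → p2 → p2 → p1 → p4 → p4 → p2 → p1  → end p1, rejected
w4: p2 → p4 → p2 → p1 → p4 → p2 → p1 → p1 → p4 → p2 → p1 → p2 → p2 → p1 → p4 → p2 → p4  → end p4, accepted

w4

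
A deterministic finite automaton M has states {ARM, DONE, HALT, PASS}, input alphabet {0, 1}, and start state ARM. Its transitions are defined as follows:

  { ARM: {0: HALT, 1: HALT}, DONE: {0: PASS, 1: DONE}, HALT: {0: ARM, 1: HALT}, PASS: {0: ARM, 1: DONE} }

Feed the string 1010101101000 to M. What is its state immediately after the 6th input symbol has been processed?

ARM

Trace: ARM -1-> HALT -0-> ARM -1-> HALT -0-> ARM -1-> HALT -0-> ARM
After 6 symbols: ARM.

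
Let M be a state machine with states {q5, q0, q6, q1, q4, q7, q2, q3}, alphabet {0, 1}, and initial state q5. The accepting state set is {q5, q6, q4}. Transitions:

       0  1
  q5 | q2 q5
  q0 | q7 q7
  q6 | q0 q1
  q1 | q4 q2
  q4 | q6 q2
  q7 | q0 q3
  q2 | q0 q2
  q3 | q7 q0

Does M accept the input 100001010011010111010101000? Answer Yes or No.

q5 → q5 → q2 → q0 → q7 → q0 → q7 → q0 → q7 → q0 → q7 → q3 → q0 → q7 → q3 → q7 → q3 → q0 → q7 → q0 → q7 → q0 → q7 → q0 → q7 → q0 → q7 → q0
End state q0 is not accepting.

No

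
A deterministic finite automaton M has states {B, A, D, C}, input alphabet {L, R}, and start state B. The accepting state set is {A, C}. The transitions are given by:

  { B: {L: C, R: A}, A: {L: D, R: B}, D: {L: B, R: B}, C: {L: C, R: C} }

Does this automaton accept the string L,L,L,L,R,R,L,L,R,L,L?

Yes

B → C → C → C → C → C → C → C → C → C → C → C
End state C is accepting.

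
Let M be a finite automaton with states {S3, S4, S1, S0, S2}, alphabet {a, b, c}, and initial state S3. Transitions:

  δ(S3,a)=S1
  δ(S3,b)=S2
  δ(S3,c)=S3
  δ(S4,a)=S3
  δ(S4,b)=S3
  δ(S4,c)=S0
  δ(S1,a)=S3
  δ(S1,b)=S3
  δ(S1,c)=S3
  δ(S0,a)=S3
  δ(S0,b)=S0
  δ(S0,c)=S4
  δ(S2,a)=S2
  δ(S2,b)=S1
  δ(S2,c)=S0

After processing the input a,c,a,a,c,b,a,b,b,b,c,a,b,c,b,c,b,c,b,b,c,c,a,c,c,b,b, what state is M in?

S1

start at S3
read 'a': S3 → S1
read 'c': S1 → S3
read 'a': S3 → S1
read 'a': S1 → S3
read 'c': S3 → S3
read 'b': S3 → S2
read 'a': S2 → S2
read 'b': S2 → S1
read 'b': S1 → S3
read 'b': S3 → S2
read 'c': S2 → S0
read 'a': S0 → S3
read 'b': S3 → S2
read 'c': S2 → S0
read 'b': S0 → S0
read 'c': S0 → S4
read 'b': S4 → S3
read 'c': S3 → S3
read 'b': S3 → S2
read 'b': S2 → S1
read 'c': S1 → S3
read 'c': S3 → S3
read 'a': S3 → S1
read 'c': S1 → S3
read 'c': S3 → S3
read 'b': S3 → S2
read 'b': S2 → S1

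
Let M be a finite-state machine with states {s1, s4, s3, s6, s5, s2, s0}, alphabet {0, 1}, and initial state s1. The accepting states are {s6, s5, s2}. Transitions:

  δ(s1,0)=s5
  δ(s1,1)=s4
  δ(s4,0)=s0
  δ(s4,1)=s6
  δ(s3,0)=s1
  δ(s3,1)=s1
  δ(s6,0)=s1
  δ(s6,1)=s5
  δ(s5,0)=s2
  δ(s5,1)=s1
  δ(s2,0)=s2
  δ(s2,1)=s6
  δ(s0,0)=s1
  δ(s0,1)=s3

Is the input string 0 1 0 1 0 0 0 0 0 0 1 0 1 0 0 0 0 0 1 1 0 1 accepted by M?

s1 → s5 → s1 → s5 → s1 → s5 → s2 → s2 → s2 → s2 → s2 → s6 → s1 → s4 → s0 → s1 → s5 → s2 → s2 → s6 → s5 → s2 → s6
End state s6 is accepting.

Yes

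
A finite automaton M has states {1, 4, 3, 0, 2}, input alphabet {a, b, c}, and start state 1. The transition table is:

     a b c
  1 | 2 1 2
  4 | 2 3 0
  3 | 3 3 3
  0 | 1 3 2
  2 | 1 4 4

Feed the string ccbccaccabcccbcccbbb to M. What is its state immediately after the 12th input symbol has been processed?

3

start at 1
read 'c': 1 → 2
read 'c': 2 → 4
read 'b': 4 → 3
read 'c': 3 → 3
read 'c': 3 → 3
read 'a': 3 → 3
read 'c': 3 → 3
read 'c': 3 → 3
read 'a': 3 → 3
read 'b': 3 → 3
read 'c': 3 → 3
read 'c': 3 → 3
After 12 symbols: 3.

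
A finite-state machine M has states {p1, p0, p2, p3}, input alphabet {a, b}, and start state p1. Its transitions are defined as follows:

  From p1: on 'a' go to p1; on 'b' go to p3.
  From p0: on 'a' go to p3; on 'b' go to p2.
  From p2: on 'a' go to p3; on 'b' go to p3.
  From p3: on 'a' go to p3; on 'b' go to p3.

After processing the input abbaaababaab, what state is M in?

p3

start at p1
read 'a': p1 → p1
read 'b': p1 → p3
read 'b': p3 → p3
read 'a': p3 → p3
read 'a': p3 → p3
read 'a': p3 → p3
read 'b': p3 → p3
read 'a': p3 → p3
read 'b': p3 → p3
read 'a': p3 → p3
read 'a': p3 → p3
read 'b': p3 → p3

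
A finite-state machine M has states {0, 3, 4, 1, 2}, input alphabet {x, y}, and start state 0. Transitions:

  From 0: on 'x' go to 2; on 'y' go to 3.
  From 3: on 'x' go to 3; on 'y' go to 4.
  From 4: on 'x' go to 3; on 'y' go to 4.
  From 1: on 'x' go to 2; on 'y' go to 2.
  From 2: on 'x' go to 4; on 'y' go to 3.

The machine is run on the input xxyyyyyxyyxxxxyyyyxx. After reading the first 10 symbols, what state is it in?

Trace: 0 -x-> 2 -x-> 4 -y-> 4 -y-> 4 -y-> 4 -y-> 4 -y-> 4 -x-> 3 -y-> 4 -y-> 4
After 10 symbols: 4.

4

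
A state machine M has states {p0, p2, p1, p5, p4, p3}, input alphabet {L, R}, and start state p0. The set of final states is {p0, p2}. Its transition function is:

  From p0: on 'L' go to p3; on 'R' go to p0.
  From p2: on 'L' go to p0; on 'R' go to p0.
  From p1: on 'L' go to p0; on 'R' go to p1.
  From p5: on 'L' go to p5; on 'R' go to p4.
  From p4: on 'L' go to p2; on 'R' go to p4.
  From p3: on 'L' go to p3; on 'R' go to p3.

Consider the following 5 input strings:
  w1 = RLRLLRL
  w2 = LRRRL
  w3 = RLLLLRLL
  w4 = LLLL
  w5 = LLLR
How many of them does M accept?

w1:
  start at p0
  read 'R': p0 → p0
  read 'L': p0 → p3
  read 'R': p3 → p3
  read 'L': p3 → p3
  read 'L': p3 → p3
  read 'R': p3 → p3
  read 'L': p3 → p3
  end p3, rejected
w2:
  start at p0
  read 'L': p0 → p3
  read 'R': p3 → p3
  read 'R': p3 → p3
  read 'R': p3 → p3
  read 'L': p3 → p3
  end p3, rejected
w3:
  start at p0
  read 'R': p0 → p0
  read 'L': p0 → p3
  read 'L': p3 → p3
  read 'L': p3 → p3
  read 'L': p3 → p3
  read 'R': p3 → p3
  read 'L': p3 → p3
  read 'L': p3 → p3
  end p3, rejected
w4:
  start at p0
  read 'L': p0 → p3
  read 'L': p3 → p3
  read 'L': p3 → p3
  read 'L': p3 → p3
  end p3, rejected
w5:
  start at p0
  read 'L': p0 → p3
  read 'L': p3 → p3
  read 'L': p3 → p3
  read 'R': p3 → p3
  end p3, rejected

0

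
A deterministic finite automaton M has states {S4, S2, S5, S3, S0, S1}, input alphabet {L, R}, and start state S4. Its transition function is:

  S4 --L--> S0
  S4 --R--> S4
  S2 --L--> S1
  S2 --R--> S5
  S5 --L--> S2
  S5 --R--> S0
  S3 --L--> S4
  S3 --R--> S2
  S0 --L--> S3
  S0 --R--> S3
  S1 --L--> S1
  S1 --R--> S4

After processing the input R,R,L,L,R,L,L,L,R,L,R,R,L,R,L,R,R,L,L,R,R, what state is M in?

Trace: S4 -R-> S4 -R-> S4 -L-> S0 -L-> S3 -R-> S2 -L-> S1 -L-> S1 -L-> S1 -R-> S4 -L-> S0 -R-> S3 -R-> S2 -L-> S1 -R-> S4 -L-> S0 -R-> S3 -R-> S2 -L-> S1 -L-> S1 -R-> S4 -R-> S4

S4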